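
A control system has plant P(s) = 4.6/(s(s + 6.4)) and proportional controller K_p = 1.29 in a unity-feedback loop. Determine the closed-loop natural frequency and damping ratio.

ω_n = 2.44 rad/s, ζ = 1.31

With unity feedback the closed-loop characteristic equation is s² + 6.4s + 1.29·4.6 = s² + 6.4s + 5.934 = 0.
So ω_n² = 5.934 ⇒ ω_n = 2.436 rad/s, and ζ = 6.4/(2ω_n) = 1.31.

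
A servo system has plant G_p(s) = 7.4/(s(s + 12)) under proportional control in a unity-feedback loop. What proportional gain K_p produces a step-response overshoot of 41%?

K_p = 65.3

From %OS = 100·exp(−πζ/√(1−ζ²)) = 41%, ζ = −ln(0.41)/√(π²+ln²(0.41)) = 0.273.
Characteristic equation s² + 12s + 7.4K_p = 0 gives ζ = 12/(2√(7.4K_p)).
Setting ζ = 0.273: √(7.4K_p) = 12/(2·0.273) = 21.98, so K_p = 483/7.4 = 65.3.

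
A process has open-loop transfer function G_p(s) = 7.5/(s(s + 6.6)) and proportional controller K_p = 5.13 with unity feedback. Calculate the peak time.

Closed-loop characteristic equation: s² + 6.6s + 38.48 = 0, so ω_n = 6.203 rad/s and ζ = 6.6/(2·6.203) = 0.532.
Damped frequency ω_d = ω_n√(1−ζ²) = 5.252 rad/s, so peak time T_p = π/ω_d = 0.598 s.

T_p = 0.598 s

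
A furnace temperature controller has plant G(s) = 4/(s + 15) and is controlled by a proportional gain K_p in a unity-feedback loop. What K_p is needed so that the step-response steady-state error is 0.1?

The loop is type 0, so e_ss(step) = 1/(1 + K_pos) with K_pos = K_p·G(0).
G(0) = 0.2667. Require 1/(1 + K_p·0.2667) = 0.1, so 1 + 0.2667·K_p = 10.
K_p = (10 − 1)/0.2667 = 33.8.

K_p = 33.8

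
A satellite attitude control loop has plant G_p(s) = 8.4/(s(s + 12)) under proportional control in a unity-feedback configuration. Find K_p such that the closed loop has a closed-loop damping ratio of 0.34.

K_p = 37.1

Closed-loop characteristic equation: s² + 12s + K_p·8.4 = 0.
So ω_n = √(8.4K_p) and 2ζω_n = 12, giving ζ = 12/(2√(8.4K_p)).
Setting ζ = 0.34: √(8.4K_p) = 12/(2·0.34) = 17.65, so K_p = 311.4/8.4 = 37.1.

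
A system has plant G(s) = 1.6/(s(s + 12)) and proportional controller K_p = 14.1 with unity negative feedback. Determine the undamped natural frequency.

ω_n = 4.75 rad/s

1 + K_p·G(s) = 0 gives s² + 12s + 22.56 = 0.
So ω_n² = 22.56 ⇒ ω_n = 4.75 rad/s, and ζ = 12/(2ω_n) = 1.26.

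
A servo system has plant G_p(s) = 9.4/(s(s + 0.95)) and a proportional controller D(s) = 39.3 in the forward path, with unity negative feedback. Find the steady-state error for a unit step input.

The open loop D(s)G_p(s) has a pole at the origin (type 1), so the static position error constant is infinite and e_ss = 1/(1+∞) = 0.

0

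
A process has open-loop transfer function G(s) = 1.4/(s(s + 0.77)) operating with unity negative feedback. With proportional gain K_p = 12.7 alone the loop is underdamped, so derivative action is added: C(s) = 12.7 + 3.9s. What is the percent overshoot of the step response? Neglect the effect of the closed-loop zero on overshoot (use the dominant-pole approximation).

Forward path: (12.7 + 3.9s)·1.4/(s(s+0.77)). The closed-loop characteristic equation is s² + (0.77 + 1.4·3.9)s + 1.4·12.7 = 0.
That is s² + 6.23s + 17.78 = 0, so ω_n = 4.217 rad/s and ζ = 6.23/(2·4.217) = 0.7387.
%OS = 100·exp(−πζ/√(1−ζ²)) = 3.2%.

3.2%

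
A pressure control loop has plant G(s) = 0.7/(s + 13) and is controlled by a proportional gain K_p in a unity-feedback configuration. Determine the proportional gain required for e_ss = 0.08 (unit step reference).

K_p = 214

For a type-0 loop with proportional control, e_ss = 1/(1 + K_p·G(0)).
G(0) = 0.05385. Require 1/(1 + K_p·0.05385) = 0.08, so 1 + 0.05385·K_p = 12.5.
K_p = (12.5 − 1)/0.05385 = 214.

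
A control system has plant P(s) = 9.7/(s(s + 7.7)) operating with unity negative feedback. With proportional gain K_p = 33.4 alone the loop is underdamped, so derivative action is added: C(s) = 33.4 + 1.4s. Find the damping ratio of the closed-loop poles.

ζ = 0.591

Forward path: (33.4 + 1.4s)·9.7/(s(s+7.7)). The closed-loop characteristic equation is s² + (7.7 + 9.7·1.4)s + 9.7·33.4 = 0.
That is s² + 21.28s + 324 = 0, so ω_n = 18 rad/s and ζ = 21.28/(2·18) = 0.5911.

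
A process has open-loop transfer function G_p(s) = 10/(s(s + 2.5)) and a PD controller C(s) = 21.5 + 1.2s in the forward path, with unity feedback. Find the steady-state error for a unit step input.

The open loop C(s)G_p(s) has a pole at the origin (type 1), so the static position error constant is infinite and e_ss = 1/(1+∞) = 0.

0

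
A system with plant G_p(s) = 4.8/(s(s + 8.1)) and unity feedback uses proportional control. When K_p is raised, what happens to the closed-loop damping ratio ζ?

decrease

ζ = 8.1/(2√(4.8K_p)); increasing K_p raises the denominator, so ζ falls.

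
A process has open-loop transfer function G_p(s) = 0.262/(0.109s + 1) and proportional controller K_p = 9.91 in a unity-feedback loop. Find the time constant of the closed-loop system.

τ = 0.0303 s

Closed loop: T(s) = K_p·G_p/(1+K_p·G_p) = 2.596/(0.109s + 1 + 2.596), with pole at s = −(1 + 2.596)/0.109 = −32.99.
Closed-loop time constant τ = 1/32.99 = 0.0303 s.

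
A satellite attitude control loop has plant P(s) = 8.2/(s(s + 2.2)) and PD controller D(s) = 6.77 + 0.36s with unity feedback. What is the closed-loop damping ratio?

ζ = 0.346

Forward path: (6.77 + 0.36s)·8.2/(s(s+2.2)). The closed-loop characteristic equation is s² + (2.2 + 8.2·0.36)s + 8.2·6.77 = 0.
That is s² + 5.152s + 55.51 = 0, so ω_n = 7.451 rad/s and ζ = 5.152/(2·7.451) = 0.3457.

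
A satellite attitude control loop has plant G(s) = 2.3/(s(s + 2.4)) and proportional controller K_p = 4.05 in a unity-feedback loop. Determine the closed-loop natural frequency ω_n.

ω_n = 3.05 rad/s

With unity feedback the closed-loop characteristic equation is s² + 2.4s + 4.05·2.3 = s² + 2.4s + 9.315 = 0.
Matching s² + 2ζω_n s + ω_n²: ω_n = √9.315 = 3.052 rad/s and 2ζω_n = 2.4, so ζ = 2.4/(2·3.052) = 0.393.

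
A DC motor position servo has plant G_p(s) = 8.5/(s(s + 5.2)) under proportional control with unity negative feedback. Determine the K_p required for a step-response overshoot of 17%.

From %OS = 100·exp(−πζ/√(1−ζ²)) = 17%, ζ = −ln(0.17)/√(π²+ln²(0.17)) = 0.4913.
Characteristic equation s² + 5.2s + 8.5K_p = 0 gives ζ = 5.2/(2√(8.5K_p)).
Setting ζ = 0.4913: √(8.5K_p) = 5.2/(2·0.4913) = 5.292, so K_p = 28.01/8.5 = 3.3.

K_p = 3.3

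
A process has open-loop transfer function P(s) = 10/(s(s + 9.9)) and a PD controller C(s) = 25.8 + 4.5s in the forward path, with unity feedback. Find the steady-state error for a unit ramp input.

0.0384

The loop has one pole at the origin (type 1). Velocity error constant K_v = lim_{s→0} s·C(s)P(s) = 25.8·10/9.9 = 26.06.
Steady-state error to a unit ramp: e_ss = 1/K_v = 0.0384.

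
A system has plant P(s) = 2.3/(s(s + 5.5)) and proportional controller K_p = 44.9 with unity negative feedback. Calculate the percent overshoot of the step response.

The closed-loop denominator s² + 5.5s + 103.3 gives ω_n = √103.3 = 10.16 and ζ = 5.5/(2ω_n) = 0.2706.
%OS = 100·exp(−πζ/√(1−ζ²)) = 100·exp(−π·0.2706/√0.9268) = 41.3%.

41.3%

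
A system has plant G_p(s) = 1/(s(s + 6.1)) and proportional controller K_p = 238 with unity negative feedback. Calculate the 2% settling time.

T_s ≈ 1.31 s

Closed-loop characteristic equation: s² + 6.1s + 238 = 0, so ω_n = 15.43 rad/s and ζ = 6.1/(2·15.43) = 0.1977.
2% settling time T_s ≈ 4/(ζω_n) = 4/3.05 = 1.31 s.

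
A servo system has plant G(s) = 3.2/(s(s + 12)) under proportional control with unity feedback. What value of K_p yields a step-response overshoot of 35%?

K_p = 112

From %OS = 100·exp(−πζ/√(1−ζ²)) = 35%, ζ = −ln(0.35)/√(π²+ln²(0.35)) = 0.3169.
Characteristic equation s² + 12s + 3.2K_p = 0 gives ζ = 12/(2√(3.2K_p)).
Setting ζ = 0.3169: √(3.2K_p) = 12/(2·0.3169) = 18.93, so K_p = 358.4/3.2 = 112.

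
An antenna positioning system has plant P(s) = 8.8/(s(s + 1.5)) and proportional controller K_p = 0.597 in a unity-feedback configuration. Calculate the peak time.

From 1 + K_pP(s) = 0: s² + 1.5s + 5.254 = 0 ⇒ ω_n = 2.292, ζ = 0.3272.
Damped frequency ω_d = ω_n√(1−ζ²) = 2.166 rad/s, so peak time T_p = π/ω_d = 1.45 s.

T_p = 1.45 s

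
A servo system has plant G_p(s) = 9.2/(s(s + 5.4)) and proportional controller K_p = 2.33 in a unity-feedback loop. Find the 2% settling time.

The closed-loop denominator s² + 5.4s + 21.44 gives ω_n = √21.44 = 4.63 and ζ = 5.4/(2ω_n) = 0.5832.
2% settling time T_s ≈ 4/(ζω_n) = 4/2.7 = 1.48 s.

T_s ≈ 1.48 s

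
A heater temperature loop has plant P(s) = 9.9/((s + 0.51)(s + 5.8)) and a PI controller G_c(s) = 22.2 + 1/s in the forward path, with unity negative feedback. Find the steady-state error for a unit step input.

The open loop G_c(s)P(s) has a pole at the origin (type 1), so the static position error constant is infinite and e_ss = 1/(1+∞) = 0.

0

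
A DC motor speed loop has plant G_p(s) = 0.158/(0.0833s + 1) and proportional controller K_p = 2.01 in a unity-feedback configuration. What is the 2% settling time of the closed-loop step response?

T_s ≈ 0.253 s

Closed loop: T(s) = K_p·G_p/(1+K_p·G_p) = 0.3176/(0.0833s + 1 + 0.3176), with pole at s = −(1 + 0.3176)/0.0833 = −15.82.
τ = 1/15.82 = 0.06322 s, so 2% settling time ≈ 4τ = 0.253 s.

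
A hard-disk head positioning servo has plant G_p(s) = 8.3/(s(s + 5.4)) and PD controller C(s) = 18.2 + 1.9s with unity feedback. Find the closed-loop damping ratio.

ζ = 0.861

Forward path: (18.2 + 1.9s)·8.3/(s(s+5.4)). The closed-loop characteristic equation is s² + (5.4 + 8.3·1.9)s + 8.3·18.2 = 0.
That is s² + 21.17s + 151.1 = 0, so ω_n = 12.29 rad/s and ζ = 21.17/(2·12.29) = 0.8612.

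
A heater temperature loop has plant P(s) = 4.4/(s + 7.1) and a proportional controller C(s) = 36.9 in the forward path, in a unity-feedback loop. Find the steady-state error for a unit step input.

0.0419

The loop is type 0. Static position error constant K_pos = C(0)·P(0) = 36.9·0.6197 = 22.87.
Steady-state error to a unit step: e_ss = 1/(1+K_pos) = 1/23.87 = 0.0419.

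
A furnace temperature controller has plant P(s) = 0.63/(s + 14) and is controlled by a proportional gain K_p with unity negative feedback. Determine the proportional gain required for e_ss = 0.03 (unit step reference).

Steady-state error for a unit step on this type-0 loop is 1/(1 + K_p·P(0)).
P(0) = 0.045. Require 1/(1 + K_p·0.045) = 0.03, so 1 + 0.045·K_p = 33.33.
K_p = (33.33 − 1)/0.045 = 719.

K_p = 719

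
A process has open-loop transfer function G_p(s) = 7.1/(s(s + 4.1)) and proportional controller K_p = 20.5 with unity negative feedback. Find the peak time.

T_p = 0.264 s

The closed-loop denominator s² + 4.1s + 145.5 gives ω_n = √145.5 = 12.06 and ζ = 4.1/(2ω_n) = 0.1699.
Damped frequency ω_d = ω_n√(1−ζ²) = 11.89 rad/s, so peak time T_p = π/ω_d = 0.264 s.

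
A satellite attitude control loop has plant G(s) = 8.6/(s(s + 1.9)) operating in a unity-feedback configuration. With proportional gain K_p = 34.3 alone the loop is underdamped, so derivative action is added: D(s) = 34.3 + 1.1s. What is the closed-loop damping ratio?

Forward path: (34.3 + 1.1s)·8.6/(s(s+1.9)). The closed-loop characteristic equation is s² + (1.9 + 8.6·1.1)s + 8.6·34.3 = 0.
That is s² + 11.36s + 295 = 0, so ω_n = 17.17 rad/s and ζ = 11.36/(2·17.17) = 0.3307.

ζ = 0.331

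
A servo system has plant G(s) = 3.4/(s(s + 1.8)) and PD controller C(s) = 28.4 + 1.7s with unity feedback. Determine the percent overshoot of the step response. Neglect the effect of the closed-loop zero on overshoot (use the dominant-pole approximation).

26.9%

Forward path: (28.4 + 1.7s)·3.4/(s(s+1.8)). The closed-loop characteristic equation is s² + (1.8 + 3.4·1.7)s + 3.4·28.4 = 0.
That is s² + 7.58s + 96.56 = 0, so ω_n = 9.826 rad/s and ζ = 7.58/(2·9.826) = 0.3857.
%OS = 100·exp(−πζ/√(1−ζ²)) = 26.9%.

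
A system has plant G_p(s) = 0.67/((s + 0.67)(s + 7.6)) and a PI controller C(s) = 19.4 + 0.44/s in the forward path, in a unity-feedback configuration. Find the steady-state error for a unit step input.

0

The open loop C(s)G_p(s) has a pole at the origin (type 1), so the static position error constant is infinite and e_ss = 1/(1+∞) = 0.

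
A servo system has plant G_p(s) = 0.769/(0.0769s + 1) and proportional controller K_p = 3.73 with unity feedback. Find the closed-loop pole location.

s = -50.3

Closed loop: T(s) = K_p·G_p/(1+K_p·G_p) = 2.868/(0.0769s + 1 + 2.868), with pole at s = −(1 + 2.868)/0.0769 = −50.3.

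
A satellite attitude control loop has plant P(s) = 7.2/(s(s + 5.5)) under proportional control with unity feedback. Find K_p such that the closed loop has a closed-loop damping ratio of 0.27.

K_p = 14.4

Closed-loop characteristic equation: s² + 5.5s + K_p·7.2 = 0.
So ω_n = √(7.2K_p) and 2ζω_n = 5.5, giving ζ = 5.5/(2√(7.2K_p)).
Setting ζ = 0.27: √(7.2K_p) = 5.5/(2·0.27) = 10.19, so K_p = 103.7/7.2 = 14.4.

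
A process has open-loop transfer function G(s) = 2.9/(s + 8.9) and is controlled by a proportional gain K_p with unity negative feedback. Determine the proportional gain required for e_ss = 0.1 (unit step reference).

The loop is type 0, so e_ss(step) = 1/(1 + K_pos) with K_pos = K_p·G(0).
G(0) = 0.3258. Require 1/(1 + K_p·0.3258) = 0.1, so 1 + 0.3258·K_p = 10.
K_p = (10 − 1)/0.3258 = 27.6.

K_p = 27.6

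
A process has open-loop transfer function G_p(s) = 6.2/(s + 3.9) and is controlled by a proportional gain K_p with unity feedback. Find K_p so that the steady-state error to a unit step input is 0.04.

K_p = 15.1

Steady-state error for a unit step on this type-0 loop is 1/(1 + K_p·G_p(0)).
G_p(0) = 1.59. Require 1/(1 + K_p·1.59) = 0.04, so 1 + 1.59·K_p = 25.
K_p = (25 − 1)/1.59 = 15.1.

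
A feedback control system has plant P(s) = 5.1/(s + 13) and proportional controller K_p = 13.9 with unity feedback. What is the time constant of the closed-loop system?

τ = 0.0119 s

Closed-loop transfer function: T(s) = K_p·P(s)/(1 + K_p·P(s)) = 70.89/(s + 13 + 70.89) = 70.89/(s + 83.89).
Time constant τ = 1/83.89 = 0.0119 s.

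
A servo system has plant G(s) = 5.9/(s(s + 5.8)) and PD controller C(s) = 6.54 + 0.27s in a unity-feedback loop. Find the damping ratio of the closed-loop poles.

Forward path: (6.54 + 0.27s)·5.9/(s(s+5.8)). The closed-loop characteristic equation is s² + (5.8 + 5.9·0.27)s + 5.9·6.54 = 0.
That is s² + 7.393s + 38.59 = 0, so ω_n = 6.212 rad/s and ζ = 7.393/(2·6.212) = 0.5951.

ζ = 0.595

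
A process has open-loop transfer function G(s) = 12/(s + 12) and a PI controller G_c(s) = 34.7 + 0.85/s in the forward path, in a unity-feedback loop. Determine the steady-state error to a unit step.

The open loop G_c(s)G(s) has a pole at the origin (type 1), so the static position error constant is infinite and e_ss = 1/(1+∞) = 0.

0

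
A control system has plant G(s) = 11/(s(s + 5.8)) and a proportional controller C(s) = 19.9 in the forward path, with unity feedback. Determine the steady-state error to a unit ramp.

0.0265

The loop has one pole at the origin (type 1). Velocity error constant K_v = lim_{s→0} s·C(s)G(s) = 19.9·11/5.8 = 37.74.
Steady-state error to a unit ramp: e_ss = 1/K_v = 0.0265.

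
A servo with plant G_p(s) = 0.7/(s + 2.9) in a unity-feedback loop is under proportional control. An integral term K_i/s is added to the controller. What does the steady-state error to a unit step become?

Adding integral action puts a pole at s = 0 in the forward path, raising the system type to 1; a type-1 loop has zero steady-state error to a step.

0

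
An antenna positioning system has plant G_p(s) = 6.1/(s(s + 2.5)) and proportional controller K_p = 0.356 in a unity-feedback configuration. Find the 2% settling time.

Closed-loop characteristic equation: s² + 2.5s + 2.172 = 0, so ω_n = 1.474 rad/s and ζ = 2.5/(2·1.474) = 0.8482.
2% settling time T_s ≈ 4/(ζω_n) = 4/1.25 = 3.2 s.

T_s ≈ 3.2 s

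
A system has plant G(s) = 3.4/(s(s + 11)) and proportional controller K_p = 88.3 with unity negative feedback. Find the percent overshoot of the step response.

34.9%

Closed-loop characteristic equation: s² + 11s + 300.2 = 0, so ω_n = 17.33 rad/s and ζ = 11/(2·17.33) = 0.3174.
%OS = 100·exp(−πζ/√(1−ζ²)) = 100·exp(−π·0.3174/√0.8992) = 34.9%.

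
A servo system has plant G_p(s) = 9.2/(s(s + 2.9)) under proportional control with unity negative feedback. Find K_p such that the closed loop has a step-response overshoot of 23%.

K_p = 1.27

From %OS = 100·exp(−πζ/√(1−ζ²)) = 23%, ζ = −ln(0.23)/√(π²+ln²(0.23)) = 0.4237.
Characteristic equation s² + 2.9s + 9.2K_p = 0 gives ζ = 2.9/(2√(9.2K_p)).
Setting ζ = 0.4237: √(9.2K_p) = 2.9/(2·0.4237) = 3.422, so K_p = 11.71/9.2 = 1.27.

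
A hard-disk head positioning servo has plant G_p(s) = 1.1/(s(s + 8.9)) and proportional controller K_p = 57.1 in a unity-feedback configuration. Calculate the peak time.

From 1 + K_pG_p(s) = 0: s² + 8.9s + 62.81 = 0 ⇒ ω_n = 7.925, ζ = 0.5615.
Damped frequency ω_d = ω_n√(1−ζ²) = 6.558 rad/s, so peak time T_p = π/ω_d = 0.479 s.

T_p = 0.479 s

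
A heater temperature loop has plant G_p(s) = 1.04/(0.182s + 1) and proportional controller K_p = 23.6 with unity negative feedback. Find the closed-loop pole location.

Closed loop: T(s) = K_p·G_p/(1+K_p·G_p) = 24.54/(0.182s + 1 + 24.54), with pole at s = −(1 + 24.54)/0.182 = −140.4.

s = -140.4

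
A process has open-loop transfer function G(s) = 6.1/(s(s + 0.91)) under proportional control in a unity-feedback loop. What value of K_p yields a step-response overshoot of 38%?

From %OS = 100·exp(−πζ/√(1−ζ²)) = 38%, ζ = −ln(0.38)/√(π²+ln²(0.38)) = 0.2943.
Characteristic equation s² + 0.91s + 6.1K_p = 0 gives ζ = 0.91/(2√(6.1K_p)).
Setting ζ = 0.2943: √(6.1K_p) = 0.91/(2·0.2943) = 1.546, so K_p = 2.389/6.1 = 0.392.

K_p = 0.392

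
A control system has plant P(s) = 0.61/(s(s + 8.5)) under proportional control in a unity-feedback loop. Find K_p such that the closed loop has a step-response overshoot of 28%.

K_p = 210

From %OS = 100·exp(−πζ/√(1−ζ²)) = 28%, ζ = −ln(0.28)/√(π²+ln²(0.28)) = 0.3755.
Characteristic equation s² + 8.5s + 0.61K_p = 0 gives ζ = 8.5/(2√(0.61K_p)).
Setting ζ = 0.3755: √(0.61K_p) = 8.5/(2·0.3755) = 11.32, so K_p = 128.1/0.61 = 210.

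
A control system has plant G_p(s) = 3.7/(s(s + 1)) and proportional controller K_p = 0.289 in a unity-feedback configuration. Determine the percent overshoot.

From 1 + K_pG_p(s) = 0: s² + 1s + 1.069 = 0 ⇒ ω_n = 1.034, ζ = 0.4835.
%OS = 100·exp(−πζ/√(1−ζ²)) = 100·exp(−π·0.4835/√0.7662) = 17.6%.

17.6%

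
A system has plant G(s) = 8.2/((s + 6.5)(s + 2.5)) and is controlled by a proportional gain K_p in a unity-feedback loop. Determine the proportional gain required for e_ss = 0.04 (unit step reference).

For a type-0 loop with proportional control, e_ss = 1/(1 + K_p·G(0)).
G(0) = 0.5046. Require 1/(1 + K_p·0.5046) = 0.04, so 1 + 0.5046·K_p = 25.
K_p = (25 − 1)/0.5046 = 47.6.

K_p = 47.6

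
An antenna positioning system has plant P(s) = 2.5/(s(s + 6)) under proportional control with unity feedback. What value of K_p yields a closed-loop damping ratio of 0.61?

K_p = 9.67

Closed-loop characteristic equation: s² + 6s + K_p·2.5 = 0.
So ω_n = √(2.5K_p) and 2ζω_n = 6, giving ζ = 6/(2√(2.5K_p)).
Setting ζ = 0.61: √(2.5K_p) = 6/(2·0.61) = 4.918, so K_p = 24.19/2.5 = 9.67.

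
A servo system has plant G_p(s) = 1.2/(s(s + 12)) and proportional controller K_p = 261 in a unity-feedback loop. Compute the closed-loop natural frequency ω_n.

With unity feedback the closed-loop characteristic equation is s² + 12s + 261·1.2 = s² + 12s + 313.2 = 0.
So ω_n² = 313.2 ⇒ ω_n = 17.7 rad/s, and ζ = 12/(2ω_n) = 0.339.

ω_n = 17.7 rad/s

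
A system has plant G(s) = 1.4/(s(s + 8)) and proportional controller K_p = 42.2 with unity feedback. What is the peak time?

From 1 + K_pG(s) = 0: s² + 8s + 59.08 = 0 ⇒ ω_n = 7.686, ζ = 0.5204.
Damped frequency ω_d = ω_n√(1−ζ²) = 6.564 rad/s, so peak time T_p = π/ω_d = 0.479 s.

T_p = 0.479 s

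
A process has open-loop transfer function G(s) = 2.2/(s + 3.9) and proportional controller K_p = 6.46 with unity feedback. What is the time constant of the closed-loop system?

Closed-loop transfer function: T(s) = K_p·G(s)/(1 + K_p·G(s)) = 14.21/(s + 3.9 + 14.21) = 14.21/(s + 18.11).
Time constant τ = 1/18.11 = 0.0552 s.

τ = 0.0552 s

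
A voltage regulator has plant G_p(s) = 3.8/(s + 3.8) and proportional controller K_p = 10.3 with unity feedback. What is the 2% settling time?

T_s ≈ 0.0932 s

Closed-loop transfer function: T(s) = K_p·G_p(s)/(1 + K_p·G_p(s)) = 39.14/(s + 3.8 + 39.14) = 39.14/(s + 42.94).
Time constant τ = 1/42.94 = 0.02329 s, so the 2% settling time is about 4τ = 0.0932 s.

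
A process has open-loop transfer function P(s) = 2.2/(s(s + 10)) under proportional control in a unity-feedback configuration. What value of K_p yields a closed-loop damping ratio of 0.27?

K_p = 156

Closed-loop characteristic equation: s² + 10s + K_p·2.2 = 0.
So ω_n = √(2.2K_p) and 2ζω_n = 10, giving ζ = 10/(2√(2.2K_p)).
Setting ζ = 0.27: √(2.2K_p) = 10/(2·0.27) = 18.52, so K_p = 342.9/2.2 = 156.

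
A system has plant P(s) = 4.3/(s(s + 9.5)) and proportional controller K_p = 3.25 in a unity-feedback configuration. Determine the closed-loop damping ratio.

The closed-loop denominator is s(s+9.5) + 3.25·4.3 = s² + 9.5s + 13.97.
Matching s² + 2ζω_n s + ω_n²: ω_n = √13.97 = 3.738 rad/s and 2ζω_n = 9.5, so ζ = 9.5/(2·3.738) = 1.27.

ζ = 1.27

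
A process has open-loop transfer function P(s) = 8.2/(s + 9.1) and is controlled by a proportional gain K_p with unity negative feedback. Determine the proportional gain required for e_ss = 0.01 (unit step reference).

The loop is type 0, so e_ss(step) = 1/(1 + K_pos) with K_pos = K_p·P(0).
P(0) = 0.9011. Require 1/(1 + K_p·0.9011) = 0.01, so 1 + 0.9011·K_p = 100.
K_p = (100 − 1)/0.9011 = 110.

K_p = 110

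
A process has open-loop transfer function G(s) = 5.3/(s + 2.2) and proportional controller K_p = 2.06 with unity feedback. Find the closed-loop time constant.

τ = 0.0762 s

Closed-loop transfer function: T(s) = K_p·G(s)/(1 + K_p·G(s)) = 10.92/(s + 2.2 + 10.92) = 10.92/(s + 13.12).
Time constant τ = 1/13.12 = 0.0762 s.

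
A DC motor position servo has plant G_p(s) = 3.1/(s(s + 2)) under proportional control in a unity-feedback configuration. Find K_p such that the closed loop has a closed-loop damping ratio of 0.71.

K_p = 0.64

Closed-loop characteristic equation: s² + 2s + K_p·3.1 = 0.
So ω_n = √(3.1K_p) and 2ζω_n = 2, giving ζ = 2/(2√(3.1K_p)).
Setting ζ = 0.71: √(3.1K_p) = 2/(2·0.71) = 1.408, so K_p = 1.984/3.1 = 0.64.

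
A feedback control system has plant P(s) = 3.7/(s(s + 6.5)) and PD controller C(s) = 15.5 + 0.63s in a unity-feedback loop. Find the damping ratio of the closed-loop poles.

Forward path: (15.5 + 0.63s)·3.7/(s(s+6.5)). The closed-loop characteristic equation is s² + (6.5 + 3.7·0.63)s + 3.7·15.5 = 0.
That is s² + 8.831s + 57.35 = 0, so ω_n = 7.573 rad/s and ζ = 8.831/(2·7.573) = 0.5831.

ζ = 0.583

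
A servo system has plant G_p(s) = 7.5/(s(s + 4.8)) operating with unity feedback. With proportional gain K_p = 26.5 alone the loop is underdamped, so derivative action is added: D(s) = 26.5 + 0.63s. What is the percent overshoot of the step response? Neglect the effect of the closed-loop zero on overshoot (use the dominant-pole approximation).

Forward path: (26.5 + 0.63s)·7.5/(s(s+4.8)). The closed-loop characteristic equation is s² + (4.8 + 7.5·0.63)s + 7.5·26.5 = 0.
That is s² + 9.525s + 198.8 = 0, so ω_n = 14.1 rad/s and ζ = 9.525/(2·14.1) = 0.3378.
%OS = 100·exp(−πζ/√(1−ζ²)) = 32.4%.

32.4%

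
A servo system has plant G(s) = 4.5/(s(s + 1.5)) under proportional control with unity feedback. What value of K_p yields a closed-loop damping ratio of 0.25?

Closed-loop characteristic equation: s² + 1.5s + K_p·4.5 = 0.
So ω_n = √(4.5K_p) and 2ζω_n = 1.5, giving ζ = 1.5/(2√(4.5K_p)).
Setting ζ = 0.25: √(4.5K_p) = 1.5/(2·0.25) = 3, so K_p = 9/4.5 = 2.

K_p = 2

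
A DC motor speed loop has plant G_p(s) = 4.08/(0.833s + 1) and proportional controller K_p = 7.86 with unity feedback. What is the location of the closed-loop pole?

Closed loop: T(s) = K_p·G_p/(1+K_p·G_p) = 32.07/(0.833s + 1 + 32.07), with pole at s = −(1 + 32.07)/0.833 = −39.7.

s = -39.7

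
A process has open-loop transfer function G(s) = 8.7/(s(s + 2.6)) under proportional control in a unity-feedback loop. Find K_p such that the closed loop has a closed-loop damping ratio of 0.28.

K_p = 2.48

Closed-loop characteristic equation: s² + 2.6s + K_p·8.7 = 0.
So ω_n = √(8.7K_p) and 2ζω_n = 2.6, giving ζ = 2.6/(2√(8.7K_p)).
Setting ζ = 0.28: √(8.7K_p) = 2.6/(2·0.28) = 4.643, so K_p = 21.56/8.7 = 2.48.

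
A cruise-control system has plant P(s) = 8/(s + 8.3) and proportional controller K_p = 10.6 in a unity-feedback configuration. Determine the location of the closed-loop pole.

s = -93.1

Closed-loop transfer function: T(s) = K_p·P(s)/(1 + K_p·P(s)) = 84.8/(s + 8.3 + 84.8) = 84.8/(s + 93.1).
The closed-loop pole is at s = −93.1.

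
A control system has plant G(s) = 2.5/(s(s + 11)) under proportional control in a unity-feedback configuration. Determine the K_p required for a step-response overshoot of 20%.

From %OS = 100·exp(−πζ/√(1−ζ²)) = 20%, ζ = −ln(0.2)/√(π²+ln²(0.2)) = 0.4559.
Characteristic equation s² + 11s + 2.5K_p = 0 gives ζ = 11/(2√(2.5K_p)).
Setting ζ = 0.4559: √(2.5K_p) = 11/(2·0.4559) = 12.06, so K_p = 145.5/2.5 = 58.2.

K_p = 58.2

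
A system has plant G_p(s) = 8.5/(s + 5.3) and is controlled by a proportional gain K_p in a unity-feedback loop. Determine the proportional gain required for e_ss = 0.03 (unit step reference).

The loop is type 0, so e_ss(step) = 1/(1 + K_pos) with K_pos = K_p·G_p(0).
G_p(0) = 1.604. Require 1/(1 + K_p·1.604) = 0.03, so 1 + 1.604·K_p = 33.33.
K_p = (33.33 − 1)/1.604 = 20.2.

K_p = 20.2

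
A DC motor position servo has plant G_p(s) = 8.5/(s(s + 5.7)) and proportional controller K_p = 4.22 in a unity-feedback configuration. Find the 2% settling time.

T_s ≈ 1.4 s

From 1 + K_pG_p(s) = 0: s² + 5.7s + 35.87 = 0 ⇒ ω_n = 5.989, ζ = 0.4759.
2% settling time T_s ≈ 4/(ζω_n) = 4/2.85 = 1.4 s.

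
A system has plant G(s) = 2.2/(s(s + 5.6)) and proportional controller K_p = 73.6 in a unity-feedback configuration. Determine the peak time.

T_p = 0.253 s

From 1 + K_pG(s) = 0: s² + 5.6s + 161.9 = 0 ⇒ ω_n = 12.72, ζ = 0.22.
Damped frequency ω_d = ω_n√(1−ζ²) = 12.41 rad/s, so peak time T_p = π/ω_d = 0.253 s.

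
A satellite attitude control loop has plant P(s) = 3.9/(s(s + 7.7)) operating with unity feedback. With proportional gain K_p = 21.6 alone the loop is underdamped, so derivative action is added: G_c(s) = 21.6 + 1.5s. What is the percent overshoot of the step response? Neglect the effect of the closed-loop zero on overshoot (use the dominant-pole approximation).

Forward path: (21.6 + 1.5s)·3.9/(s(s+7.7)). The closed-loop characteristic equation is s² + (7.7 + 3.9·1.5)s + 3.9·21.6 = 0.
That is s² + 13.55s + 84.24 = 0, so ω_n = 9.178 rad/s and ζ = 13.55/(2·9.178) = 0.7382.
%OS = 100·exp(−πζ/√(1−ζ²)) = 3.21%.

3.21%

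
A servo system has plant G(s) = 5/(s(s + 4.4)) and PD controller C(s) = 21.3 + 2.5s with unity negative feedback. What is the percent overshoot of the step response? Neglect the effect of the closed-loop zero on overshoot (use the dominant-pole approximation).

1.13%

Forward path: (21.3 + 2.5s)·5/(s(s+4.4)). The closed-loop characteristic equation is s² + (4.4 + 5·2.5)s + 5·21.3 = 0.
That is s² + 16.9s + 106.5 = 0, so ω_n = 10.32 rad/s and ζ = 16.9/(2·10.32) = 0.8188.
%OS = 100·exp(−πζ/√(1−ζ²)) = 1.13%.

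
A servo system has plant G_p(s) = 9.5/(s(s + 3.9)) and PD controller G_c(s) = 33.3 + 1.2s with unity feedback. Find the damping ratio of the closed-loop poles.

ζ = 0.43

Forward path: (33.3 + 1.2s)·9.5/(s(s+3.9)). The closed-loop characteristic equation is s² + (3.9 + 9.5·1.2)s + 9.5·33.3 = 0.
That is s² + 15.3s + 316.3 = 0, so ω_n = 17.79 rad/s and ζ = 15.3/(2·17.79) = 0.4301.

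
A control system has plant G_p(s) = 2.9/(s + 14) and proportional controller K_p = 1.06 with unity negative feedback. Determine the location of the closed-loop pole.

Closed-loop transfer function: T(s) = K_p·G_p(s)/(1 + K_p·G_p(s)) = 3.074/(s + 14 + 3.074) = 3.074/(s + 17.07).
The closed-loop pole is at s = −17.07.

s = -17.07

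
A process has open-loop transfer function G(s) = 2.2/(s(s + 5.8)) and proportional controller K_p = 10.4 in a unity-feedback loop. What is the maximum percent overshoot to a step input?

9.12%

Closed-loop characteristic equation: s² + 5.8s + 22.88 = 0, so ω_n = 4.783 rad/s and ζ = 5.8/(2·4.783) = 0.6063.
%OS = 100·exp(−πζ/√(1−ζ²)) = 100·exp(−π·0.6063/√0.6324) = 9.12%.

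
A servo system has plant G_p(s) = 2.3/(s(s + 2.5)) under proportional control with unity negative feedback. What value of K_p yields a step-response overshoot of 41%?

K_p = 9.11

From %OS = 100·exp(−πζ/√(1−ζ²)) = 41%, ζ = −ln(0.41)/√(π²+ln²(0.41)) = 0.273.
Characteristic equation s² + 2.5s + 2.3K_p = 0 gives ζ = 2.5/(2√(2.3K_p)).
Setting ζ = 0.273: √(2.3K_p) = 2.5/(2·0.273) = 4.578, so K_p = 20.96/2.3 = 9.11.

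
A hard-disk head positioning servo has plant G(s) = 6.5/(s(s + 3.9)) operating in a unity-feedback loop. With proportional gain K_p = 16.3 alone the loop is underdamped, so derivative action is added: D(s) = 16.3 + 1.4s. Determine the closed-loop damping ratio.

Forward path: (16.3 + 1.4s)·6.5/(s(s+3.9)). The closed-loop characteristic equation is s² + (3.9 + 6.5·1.4)s + 6.5·16.3 = 0.
That is s² + 13s + 106 = 0, so ω_n = 10.29 rad/s and ζ = 13/(2·10.29) = 0.6315.

ζ = 0.631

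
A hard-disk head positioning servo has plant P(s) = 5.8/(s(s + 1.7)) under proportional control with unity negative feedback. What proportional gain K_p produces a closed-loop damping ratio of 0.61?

K_p = 0.335

Closed-loop characteristic equation: s² + 1.7s + K_p·5.8 = 0.
So ω_n = √(5.8K_p) and 2ζω_n = 1.7, giving ζ = 1.7/(2√(5.8K_p)).
Setting ζ = 0.61: √(5.8K_p) = 1.7/(2·0.61) = 1.393, so K_p = 1.942/5.8 = 0.335.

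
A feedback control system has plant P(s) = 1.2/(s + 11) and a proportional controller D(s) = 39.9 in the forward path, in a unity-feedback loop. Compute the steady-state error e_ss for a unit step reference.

0.187

The loop is type 0. Static position error constant K_pos = D(0)·P(0) = 39.9·0.1091 = 4.353.
Steady-state error to a unit step: e_ss = 1/(1+K_pos) = 1/5.353 = 0.187.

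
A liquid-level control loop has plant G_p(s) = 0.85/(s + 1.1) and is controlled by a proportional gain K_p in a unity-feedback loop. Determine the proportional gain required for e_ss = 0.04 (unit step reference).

For a type-0 loop with proportional control, e_ss = 1/(1 + K_p·G_p(0)).
G_p(0) = 0.7727. Require 1/(1 + K_p·0.7727) = 0.04, so 1 + 0.7727·K_p = 25.
K_p = (25 − 1)/0.7727 = 31.1.

K_p = 31.1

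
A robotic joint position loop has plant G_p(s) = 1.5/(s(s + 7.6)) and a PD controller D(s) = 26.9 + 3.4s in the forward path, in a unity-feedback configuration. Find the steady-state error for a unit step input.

The open loop D(s)G_p(s) has a pole at the origin (type 1), so the static position error constant is infinite and e_ss = 1/(1+∞) = 0.

0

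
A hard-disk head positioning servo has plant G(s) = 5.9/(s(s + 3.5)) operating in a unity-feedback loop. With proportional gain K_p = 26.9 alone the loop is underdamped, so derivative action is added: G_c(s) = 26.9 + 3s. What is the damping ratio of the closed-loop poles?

ζ = 0.841

Forward path: (26.9 + 3s)·5.9/(s(s+3.5)). The closed-loop characteristic equation is s² + (3.5 + 5.9·3)s + 5.9·26.9 = 0.
That is s² + 21.2s + 158.7 = 0, so ω_n = 12.6 rad/s and ζ = 21.2/(2·12.6) = 0.8414.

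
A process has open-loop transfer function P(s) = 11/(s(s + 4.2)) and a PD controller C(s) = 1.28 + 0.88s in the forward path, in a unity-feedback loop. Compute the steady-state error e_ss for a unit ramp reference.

The loop has one pole at the origin (type 1). Velocity error constant K_v = lim_{s→0} s·C(s)P(s) = 1.28·11/4.2 = 3.352.
Steady-state error to a unit ramp: e_ss = 1/K_v = 0.298.

0.298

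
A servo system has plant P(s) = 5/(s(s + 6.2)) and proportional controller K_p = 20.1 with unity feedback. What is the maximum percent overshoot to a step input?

The closed-loop denominator s² + 6.2s + 100.5 gives ω_n = √100.5 = 10.02 and ζ = 6.2/(2ω_n) = 0.3092.
%OS = 100·exp(−πζ/√(1−ζ²)) = 100·exp(−π·0.3092/√0.9044) = 36%.

36%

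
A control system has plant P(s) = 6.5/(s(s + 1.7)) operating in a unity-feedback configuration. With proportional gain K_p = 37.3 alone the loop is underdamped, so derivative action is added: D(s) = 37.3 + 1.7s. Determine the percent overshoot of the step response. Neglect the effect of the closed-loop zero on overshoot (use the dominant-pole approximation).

24.4%

Forward path: (37.3 + 1.7s)·6.5/(s(s+1.7)). The closed-loop characteristic equation is s² + (1.7 + 6.5·1.7)s + 6.5·37.3 = 0.
That is s² + 12.75s + 242.4 = 0, so ω_n = 15.57 rad/s and ζ = 12.75/(2·15.57) = 0.4094.
%OS = 100·exp(−πζ/√(1−ζ²)) = 24.4%.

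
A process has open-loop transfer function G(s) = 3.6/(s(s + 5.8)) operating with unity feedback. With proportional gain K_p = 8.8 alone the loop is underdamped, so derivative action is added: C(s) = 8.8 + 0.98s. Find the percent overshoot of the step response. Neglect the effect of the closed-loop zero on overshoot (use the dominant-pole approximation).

Forward path: (8.8 + 0.98s)·3.6/(s(s+5.8)). The closed-loop characteristic equation is s² + (5.8 + 3.6·0.98)s + 3.6·8.8 = 0.
That is s² + 9.328s + 31.68 = 0, so ω_n = 5.628 rad/s and ζ = 9.328/(2·5.628) = 0.8286.
%OS = 100·exp(−πζ/√(1−ζ²)) = 0.956%.

0.956%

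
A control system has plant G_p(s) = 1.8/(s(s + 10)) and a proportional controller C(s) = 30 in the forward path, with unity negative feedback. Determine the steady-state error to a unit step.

The open loop C(s)G_p(s) has a pole at the origin (type 1), so the static position error constant is infinite and e_ss = 1/(1+∞) = 0.

0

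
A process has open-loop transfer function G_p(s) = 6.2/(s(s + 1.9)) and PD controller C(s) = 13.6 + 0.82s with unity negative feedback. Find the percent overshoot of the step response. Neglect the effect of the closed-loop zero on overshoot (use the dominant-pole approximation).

Forward path: (13.6 + 0.82s)·6.2/(s(s+1.9)). The closed-loop characteristic equation is s² + (1.9 + 6.2·0.82)s + 6.2·13.6 = 0.
That is s² + 6.984s + 84.32 = 0, so ω_n = 9.183 rad/s and ζ = 6.984/(2·9.183) = 0.3803.
%OS = 100·exp(−πζ/√(1−ζ²)) = 27.5%.

27.5%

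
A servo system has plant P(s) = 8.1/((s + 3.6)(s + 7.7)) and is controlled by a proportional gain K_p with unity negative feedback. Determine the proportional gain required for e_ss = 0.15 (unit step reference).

Steady-state error for a unit step on this type-0 loop is 1/(1 + K_p·P(0)).
P(0) = 0.2922. Require 1/(1 + K_p·0.2922) = 0.15, so 1 + 0.2922·K_p = 6.667.
K_p = (6.667 − 1)/0.2922 = 19.4.

K_p = 19.4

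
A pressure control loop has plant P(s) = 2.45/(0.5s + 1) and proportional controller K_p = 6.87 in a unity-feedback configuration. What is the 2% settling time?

Closed loop: T(s) = K_p·P/(1+K_p·P) = 16.83/(0.5s + 1 + 16.83), with pole at s = −(1 + 16.83)/0.5 = −35.66.
τ = 1/35.66 = 0.02804 s, so 2% settling time ≈ 4τ = 0.112 s.

T_s ≈ 0.112 s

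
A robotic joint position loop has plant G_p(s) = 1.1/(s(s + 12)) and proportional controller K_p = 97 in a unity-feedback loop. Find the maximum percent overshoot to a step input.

From 1 + K_pG_p(s) = 0: s² + 12s + 106.7 = 0 ⇒ ω_n = 10.33, ζ = 0.5809.
%OS = 100·exp(−πζ/√(1−ζ²)) = 100·exp(−π·0.5809/√0.6626) = 10.6%.

10.6%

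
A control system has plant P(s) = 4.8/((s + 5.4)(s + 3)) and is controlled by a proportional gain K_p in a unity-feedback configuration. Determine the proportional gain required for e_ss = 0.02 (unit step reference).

K_p = 165

The loop is type 0, so e_ss(step) = 1/(1 + K_pos) with K_pos = K_p·P(0).
P(0) = 0.2963. Require 1/(1 + K_p·0.2963) = 0.02, so 1 + 0.2963·K_p = 50.
K_p = (50 − 1)/0.2963 = 165.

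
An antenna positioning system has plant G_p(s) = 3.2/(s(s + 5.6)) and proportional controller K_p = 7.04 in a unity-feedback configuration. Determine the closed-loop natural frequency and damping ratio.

The closed-loop denominator is s(s+5.6) + 7.04·3.2 = s² + 5.6s + 22.53.
So ω_n² = 22.53 ⇒ ω_n = 4.746 rad/s, and ζ = 5.6/(2ω_n) = 0.59.

ω_n = 4.75 rad/s, ζ = 0.59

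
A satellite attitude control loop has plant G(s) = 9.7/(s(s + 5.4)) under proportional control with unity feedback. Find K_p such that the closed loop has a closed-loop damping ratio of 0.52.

Closed-loop characteristic equation: s² + 5.4s + K_p·9.7 = 0.
So ω_n = √(9.7K_p) and 2ζω_n = 5.4, giving ζ = 5.4/(2√(9.7K_p)).
Setting ζ = 0.52: √(9.7K_p) = 5.4/(2·0.52) = 5.192, so K_p = 26.96/9.7 = 2.78.

K_p = 2.78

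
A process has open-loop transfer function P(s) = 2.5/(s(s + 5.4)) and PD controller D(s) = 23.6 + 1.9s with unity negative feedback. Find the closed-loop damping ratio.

Forward path: (23.6 + 1.9s)·2.5/(s(s+5.4)). The closed-loop characteristic equation is s² + (5.4 + 2.5·1.9)s + 2.5·23.6 = 0.
That is s² + 10.15s + 59 = 0, so ω_n = 7.681 rad/s and ζ = 10.15/(2·7.681) = 0.6607.

ζ = 0.661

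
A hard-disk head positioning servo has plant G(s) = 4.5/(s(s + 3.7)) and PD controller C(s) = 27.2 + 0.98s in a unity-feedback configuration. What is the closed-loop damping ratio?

Forward path: (27.2 + 0.98s)·4.5/(s(s+3.7)). The closed-loop characteristic equation is s² + (3.7 + 4.5·0.98)s + 4.5·27.2 = 0.
That is s² + 8.11s + 122.4 = 0, so ω_n = 11.06 rad/s and ζ = 8.11/(2·11.06) = 0.3665.

ζ = 0.367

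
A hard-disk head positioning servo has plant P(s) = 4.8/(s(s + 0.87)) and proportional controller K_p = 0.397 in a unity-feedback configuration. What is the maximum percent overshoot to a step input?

35.2%

From 1 + K_pP(s) = 0: s² + 0.87s + 1.906 = 0 ⇒ ω_n = 1.38, ζ = 0.3151.
%OS = 100·exp(−πζ/√(1−ζ²)) = 100·exp(−π·0.3151/√0.9007) = 35.2%.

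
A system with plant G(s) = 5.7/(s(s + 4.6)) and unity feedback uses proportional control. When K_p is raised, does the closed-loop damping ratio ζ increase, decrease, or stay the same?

ζ = 4.6/(2√(5.7K_p)); increasing K_p raises the denominator, so ζ falls.

decrease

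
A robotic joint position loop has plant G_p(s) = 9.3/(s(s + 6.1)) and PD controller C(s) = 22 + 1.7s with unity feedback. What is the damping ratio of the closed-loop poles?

ζ = 0.766

Forward path: (22 + 1.7s)·9.3/(s(s+6.1)). The closed-loop characteristic equation is s² + (6.1 + 9.3·1.7)s + 9.3·22 = 0.
That is s² + 21.91s + 204.6 = 0, so ω_n = 14.3 rad/s and ζ = 21.91/(2·14.3) = 0.7659.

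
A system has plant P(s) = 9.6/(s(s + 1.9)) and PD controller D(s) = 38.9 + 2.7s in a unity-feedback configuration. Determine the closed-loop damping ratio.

Forward path: (38.9 + 2.7s)·9.6/(s(s+1.9)). The closed-loop characteristic equation is s² + (1.9 + 9.6·2.7)s + 9.6·38.9 = 0.
That is s² + 27.82s + 373.4 = 0, so ω_n = 19.32 rad/s and ζ = 27.82/(2·19.32) = 0.7198.

ζ = 0.72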